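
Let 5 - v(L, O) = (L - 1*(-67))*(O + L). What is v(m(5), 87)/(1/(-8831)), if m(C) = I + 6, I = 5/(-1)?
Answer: 52800549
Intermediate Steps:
I = -5 (I = 5*(-1) = -5)
m(C) = 1 (m(C) = -5 + 6 = 1)
v(L, O) = 5 - (67 + L)*(L + O) (v(L, O) = 5 - (L - 1*(-67))*(O + L) = 5 - (L + 67)*(L + O) = 5 - (67 + L)*(L + O))
v(m(5), 87)/(1/(-8831)) = (5 - 1*1² - 67*1 - 67*87 - 1*1*87)/(1/(-8831)) = (5 - 1*1 - 67 - 5829 - 87)/(-1/8831) = (5 - 1 - 67 - 5829 - 87)*(-8831) = -5979*(-8831) = 52800549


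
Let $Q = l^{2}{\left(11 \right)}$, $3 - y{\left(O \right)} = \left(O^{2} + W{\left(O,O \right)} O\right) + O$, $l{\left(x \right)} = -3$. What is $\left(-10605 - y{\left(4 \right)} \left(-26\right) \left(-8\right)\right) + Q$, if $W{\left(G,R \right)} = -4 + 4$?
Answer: $-7060$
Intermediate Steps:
$W{\left(G,R \right)} = 0$
$y{\left(O \right)} = 3 - O - O^{2}$ ($y{\left(O \right)} = 3 - \left(\left(O^{2} + 0 O\right) + O\right) = 3 - \left(\left(O^{2} + 0\right) + O\right) = 3 - \left(O^{2} + O\right) = 3 - \left(O + O^{2}\right) = 3 - O - O^{2}$)
$Q = 9$ ($Q = \left(-3\right)^{2} = 9$)
$\left(-10605 - y{\left(4 \right)} \left(-26\right) \left(-8\right)\right) + Q = \left(-10605 - \left(3 - 4 - 4^{2}\right) \left(-26\right) \left(-8\right)\right) + 9 = \left(-10605 - \left(3 - 4 - 16\right) \left(-26\right) \left(-8\right)\right) + 9 = \left(-10605 - \left(-17\right) \left(-26\right) \left(-8\right)\right) + 9 = \left(-10605 - 442 \left(-8\right)\right) + 9 = \left(-10605 - -3536\right) + 9 = \left(-10605 + 3536\right) + 9 = -7069 + 9 = -7060$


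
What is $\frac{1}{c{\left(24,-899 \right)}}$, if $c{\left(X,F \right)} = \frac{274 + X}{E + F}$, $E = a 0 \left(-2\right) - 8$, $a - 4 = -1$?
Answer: $- \frac{907}{298} \approx -3.0436$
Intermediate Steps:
$a = 3$ ($a = 4 - 1 = 3$)
$E = -8$ ($E = 3 \cdot 0 \left(-2\right) - 8 = 3 \cdot 0 - 8 = 0 - 8 = -8$)
$c{\left(X,F \right)} = \frac{274 + X}{-8 + F}$
$\frac{1}{c{\left(24,-899 \right)}} = \frac{1}{\frac{1}{-8 - 899} \left(274 + 24\right)} = \frac{1}{\frac{1}{-907} \cdot 298} = \frac{1}{\left(- \frac{1}{907}\right) 298} = \frac{1}{- \frac{298}{907}} = - \frac{907}{298}$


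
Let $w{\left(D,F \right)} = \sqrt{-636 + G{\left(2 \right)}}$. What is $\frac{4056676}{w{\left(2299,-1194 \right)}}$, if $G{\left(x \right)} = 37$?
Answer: $- \frac{4056676 i \sqrt{599}}{599} \approx - 1.6575 \cdot 10^{5} i$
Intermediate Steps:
$w{\left(D,F \right)} = i \sqrt{599}$ ($w{\left(D,F \right)} = \sqrt{-636 + 37} = \sqrt{-599} = i \sqrt{599}$)
$\frac{4056676}{w{\left(2299,-1194 \right)}} = \frac{4056676}{i \sqrt{599}} = 4056676 \left(- \frac{i \sqrt{599}}{599}\right) = - \frac{4056676 i \sqrt{599}}{599}$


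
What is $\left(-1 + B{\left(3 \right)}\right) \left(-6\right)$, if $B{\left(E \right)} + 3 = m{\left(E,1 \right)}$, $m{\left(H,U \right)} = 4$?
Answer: $0$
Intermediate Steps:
$B{\left(E \right)} = 1$ ($B{\left(E \right)} = -3 + 4 = 1$)
$\left(-1 + B{\left(3 \right)}\right) \left(-6\right) = \left(-1 + 1\right) \left(-6\right) = 0 \left(-6\right) = 0$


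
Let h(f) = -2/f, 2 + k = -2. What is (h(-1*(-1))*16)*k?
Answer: 128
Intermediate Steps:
k = -4 (k = -2 - 2 = -4)
(h(-1*(-1))*16)*k = (-2/((-1*(-1)))*16)*(-4) = (-2/1*16)*(-4) = (-2*1*16)*(-4) = -2*16*(-4) = -32*(-4) = 128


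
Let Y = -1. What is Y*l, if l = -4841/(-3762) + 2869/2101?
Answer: -1905829/718542 ≈ -2.6524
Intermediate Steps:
l = 1905829/718542 (l = -4841*(-1/3762) + 2869*(1/2101) = 4841/3762 + 2869/2101 = 1905829/718542 ≈ 2.6524)
Y*l = -1*1905829/718542 = -1905829/718542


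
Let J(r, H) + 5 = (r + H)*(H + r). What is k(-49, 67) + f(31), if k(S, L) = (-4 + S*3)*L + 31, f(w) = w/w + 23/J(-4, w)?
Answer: -7301517/724 ≈ -10085.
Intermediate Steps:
J(r, H) = -5 + (H + r)² (J(r, H) = -5 + (r + H)*(H + r) = -5 + (H + r)*(H + r) = -5 + (H + r)²)
f(w) = 1 + 23/(-5 + (-4 + w)²) (f(w) = w/w + 23/(-5 + (w - 4)²) = 1 + 23/(-5 + (-4 + w)²))
k(S, L) = 31 + L*(-4 + 3*S) (k(S, L) = (-4 + 3*S)*L + 31 = L*(-4 + 3*S) + 31 = 31 + L*(-4 + 3*S))
k(-49, 67) + f(31) = (31 - 4*67 + 3*67*(-49)) + (18 + (-4 + 31)²)/(-5 + (-4 + 31)²) = (31 - 268 - 9849) + (18 + 27²)/(-5 + 27²) = -10086 + (18 + 729)/(-5 + 729) = -10086 + 747/724 = -7301517/724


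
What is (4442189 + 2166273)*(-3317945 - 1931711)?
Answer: -34692152189072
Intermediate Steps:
(4442189 + 2166273)*(-3317945 - 1931711) = 6608462*(-5249656) = -34692152189072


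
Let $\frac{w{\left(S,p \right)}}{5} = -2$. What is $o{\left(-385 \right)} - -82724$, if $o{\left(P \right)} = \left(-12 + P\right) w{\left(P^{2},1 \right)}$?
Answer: $86694$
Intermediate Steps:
$w{\left(S,p \right)} = -10$ ($w{\left(S,p \right)} = 5 \left(-2\right) = -10$)
$o{\left(P \right)} = 120 - 10 P$ ($o{\left(P \right)} = \left(-12 + P\right) \left(-10\right) = 120 - 10 P$)
$o{\left(-385 \right)} - -82724 = \left(120 - -3850\right) - -82724 = \left(120 + 3850\right) + 82724 = 3970 + 82724 = 86694$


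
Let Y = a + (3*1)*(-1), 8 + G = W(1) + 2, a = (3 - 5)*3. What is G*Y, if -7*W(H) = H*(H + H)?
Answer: 396/7 ≈ 56.571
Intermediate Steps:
a = -6 (a = -2*3 = -6)
W(H) = -2*H²/7 (W(H) = -H*(H + H)/7 = -H*2*H/7 = -2*H²/7)
G = -44/7 (G = -8 + (-2/7*1² + 2) = -8 + (-2/7*1 + 2) = -8 + (-2/7 + 2) = -8 + 12/7 = -44/7 ≈ -6.2857)
Y = -9 (Y = -6 + (3*1)*(-1) = -6 + 3*(-1) = -6 - 3 = -9)
G*Y = -44/7*(-9) = 396/7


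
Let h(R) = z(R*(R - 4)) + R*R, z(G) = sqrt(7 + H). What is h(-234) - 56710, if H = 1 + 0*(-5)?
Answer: -1954 + 2*sqrt(2) ≈ -1951.2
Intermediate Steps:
H = 1 (H = 1 + 0 = 1)
z(G) = 2*sqrt(2) (z(G) = sqrt(7 + 1) = sqrt(8) = 2*sqrt(2))
h(R) = R**2 + 2*sqrt(2) (h(R) = 2*sqrt(2) + R*R = 2*sqrt(2) + R**2 = R**2 + 2*sqrt(2))
h(-234) - 56710 = ((-234)**2 + 2*sqrt(2)) - 56710 = (54756 + 2*sqrt(2)) - 56710 = -1954 + 2*sqrt(2)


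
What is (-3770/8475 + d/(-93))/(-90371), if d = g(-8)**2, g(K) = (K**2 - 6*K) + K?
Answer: 6134414/4748544195 ≈ 0.0012919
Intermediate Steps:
g(K) = K**2 - 5*K
d = 10816 (d = (-8*(-5 - 8))**2 = (-8*(-13))**2 = 104**2 = 10816)
(-3770/8475 + d/(-93))/(-90371) = (-3770/8475 + 10816/(-93))/(-90371) = (-3770*1/8475 + 10816*(-1/93))*(-1/90371) = (-754/1695 - 10816/93)*(-1/90371) = -6134414/52545*(-1/90371) = 6134414/4748544195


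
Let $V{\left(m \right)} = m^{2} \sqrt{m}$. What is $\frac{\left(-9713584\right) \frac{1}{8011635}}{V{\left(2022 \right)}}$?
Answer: $- \frac{1214198 \sqrt{2022}}{8278937841991185} \approx -6.5949 \cdot 10^{-9}$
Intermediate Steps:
$V{\left(m \right)} = m^{\frac{5}{2}}$
$\frac{\left(-9713584\right) \frac{1}{8011635}}{V{\left(2022 \right)}} = \frac{\left(-9713584\right) \frac{1}{8011635}}{2022^{\frac{5}{2}}} = \frac{\left(-9713584\right) \frac{1}{8011635}}{4088484 \sqrt{2022}} = - \frac{9713584 \frac{\sqrt{2022}}{8266914648}}{8011635} = - \frac{1214198 \sqrt{2022}}{8278937841991185}$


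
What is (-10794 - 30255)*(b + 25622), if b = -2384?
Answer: -953896662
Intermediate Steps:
(-10794 - 30255)*(b + 25622) = (-10794 - 30255)*(-2384 + 25622) = -41049*23238 = -953896662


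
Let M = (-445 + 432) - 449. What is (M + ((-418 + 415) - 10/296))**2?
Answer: 4736880625/21904 ≈ 2.1626e+5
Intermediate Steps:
M = -462 (M = -13 - 449 = -462)
(M + ((-418 + 415) - 10/296))**2 = (-462 + ((-418 + 415) - 10/296))**2 = (-462 + (-3 - 10*1/296))**2 = (-462 + (-3 - 5/148))**2 = (-462 - 449/148)**2 = (-68825/148)**2 = 4736880625/21904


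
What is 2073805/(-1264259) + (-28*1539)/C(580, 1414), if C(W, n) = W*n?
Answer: -62687443051/37030146110 ≈ -1.6929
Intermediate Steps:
2073805/(-1264259) + (-28*1539)/C(580, 1414) = 2073805/(-1264259) + (-28*1539)/((580*1414)) = 2073805*(-1/1264259) - 43092/820120 = -2073805/1264259 - 43092*1/820120 = -2073805/1264259 - 1539/29290 = -62687443051/37030146110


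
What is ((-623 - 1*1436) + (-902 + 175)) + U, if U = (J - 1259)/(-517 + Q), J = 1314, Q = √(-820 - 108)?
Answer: -747280997/268217 - 220*I*√58/268217 ≈ -2786.1 - 0.0062467*I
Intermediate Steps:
Q = 4*I*√58 (Q = √(-928) = 4*I*√58 ≈ 30.463*I)
U = 55/(-517 + 4*I*√58) (U = (1314 - 1259)/(-517 + 4*I*√58) = 55/(-517 + 4*I*√58) ≈ -0.10601 - 0.0062467*I)
((-623 - 1*1436) + (-902 + 175)) + U = ((-623 - 1*1436) + (-902 + 175)) + (-28435/268217 - 220*I*√58/268217) = ((-623 - 1436) - 727) + (-28435/268217 - 220*I*√58/268217) = (-2059 - 727) + (-28435/268217 - 220*I*√58/268217) = -2786 + (-28435/268217 - 220*I*√58/268217) = -747280997/268217 - 220*I*√58/268217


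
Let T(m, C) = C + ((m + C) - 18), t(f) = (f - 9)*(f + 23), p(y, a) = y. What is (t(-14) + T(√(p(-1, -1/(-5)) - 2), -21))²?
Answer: (267 - I*√3)² ≈ 71286.0 - 924.9*I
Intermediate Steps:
t(f) = (-9 + f)*(23 + f)
T(m, C) = -18 + m + 2*C (T(m, C) = C + ((C + m) - 18) = C + (-18 + C + m) = -18 + m + 2*C)
(t(-14) + T(√(p(-1, -1/(-5)) - 2), -21))² = ((-207 + (-14)² + 14*(-14)) + (-18 + √(-1 - 2) + 2*(-21)))² = ((-207 + 196 - 196) + (-18 + √(-3) - 42))² = (-207 + (-18 + I*√3 - 42))² = (-207 + (-60 + I*√3))² = (-267 + I*√3)²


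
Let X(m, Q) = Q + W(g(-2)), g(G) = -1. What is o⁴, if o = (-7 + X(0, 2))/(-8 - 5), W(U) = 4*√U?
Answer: (5 - 4*I)⁴/28561 ≈ -0.053184 - 0.025209*I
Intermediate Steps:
X(m, Q) = Q + 4*I (X(m, Q) = Q + 4*√(-1) = Q + 4*I)
o = 5/13 - 4*I/13 (o = (-7 + (2 + 4*I))/(-8 - 5) = (-5 + 4*I)/(-13) = (-5 + 4*I)*(-1/13) = 5/13 - 4*I/13 ≈ 0.38462 - 0.30769*I)
o⁴ = (5/13 - 4*I/13)⁴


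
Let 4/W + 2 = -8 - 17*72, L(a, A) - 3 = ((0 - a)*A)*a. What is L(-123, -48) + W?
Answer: 448062313/617 ≈ 7.2620e+5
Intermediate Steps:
L(a, A) = 3 - A*a² (L(a, A) = 3 + ((0 - a)*A)*a = 3 + ((-a)*A)*a = 3 + (-A*a)*a = 3 - A*a²)
W = -2/617 (W = 4/(-2 + (-8 - 17*72)) = 4/(-2 + (-8 - 1224)) = 4/(-2 - 1232) = 4/(-1234) = 4*(-1/1234) = -2/617 ≈ -0.0032415)
L(-123, -48) + W = (3 - 1*(-48)*(-123)²) - 2/617 = (3 - 1*(-48)*15129) - 2/617 = (3 + 726192) - 2/617 = 726195 - 2/617 = 448062313/617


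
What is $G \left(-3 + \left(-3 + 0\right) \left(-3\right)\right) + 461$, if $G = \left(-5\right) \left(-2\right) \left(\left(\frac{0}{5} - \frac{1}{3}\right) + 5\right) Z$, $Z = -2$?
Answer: $-99$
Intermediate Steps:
$G = - \frac{280}{3}$ ($G = \left(-5\right) \left(-2\right) \left(\left(\frac{0}{5} - \frac{1}{3}\right) + 5\right) \left(-2\right) = 10 \left(\left(0 \cdot \frac{1}{5} - \frac{1}{3}\right) + 5\right) \left(-2\right) = 10 \left(\left(0 - \frac{1}{3}\right) + 5\right) \left(-2\right) = 10 \left(- \frac{1}{3} + 5\right) \left(-2\right) = 10 \cdot \frac{14}{3} \left(-2\right) = 10 \left(- \frac{28}{3}\right) = - \frac{280}{3} \approx -93.333$)
$G \left(-3 + \left(-3 + 0\right) \left(-3\right)\right) + 461 = - \frac{280 \left(-3 + \left(-3 + 0\right) \left(-3\right)\right)}{3} + 461 = - \frac{280 \left(-3 - -9\right)}{3} + 461 = - \frac{280 \left(-3 + 9\right)}{3} + 461 = \left(- \frac{280}{3}\right) 6 + 461 = -560 + 461 = -99$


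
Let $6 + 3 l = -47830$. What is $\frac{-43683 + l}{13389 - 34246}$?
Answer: $\frac{178885}{62571} \approx 2.8589$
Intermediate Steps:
$l = - \frac{47836}{3}$ ($l = -2 + \frac{1}{3} \left(-47830\right) = -2 - \frac{47830}{3} = - \frac{47836}{3} \approx -15945.0$)
$\frac{-43683 + l}{13389 - 34246} = \frac{-43683 - \frac{47836}{3}}{13389 - 34246} = - \frac{178885}{3 \left(-20857\right)} = \left(- \frac{178885}{3}\right) \left(- \frac{1}{20857}\right) = \frac{178885}{62571}$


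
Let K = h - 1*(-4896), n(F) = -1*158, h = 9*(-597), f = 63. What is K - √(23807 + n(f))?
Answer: -477 - √23649 ≈ -630.78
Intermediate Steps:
h = -5373
n(F) = -158
K = -477 (K = -5373 - 1*(-4896) = -5373 + 4896 = -477)
K - √(23807 + n(f)) = -477 - √(23807 - 158) = -477 - √23649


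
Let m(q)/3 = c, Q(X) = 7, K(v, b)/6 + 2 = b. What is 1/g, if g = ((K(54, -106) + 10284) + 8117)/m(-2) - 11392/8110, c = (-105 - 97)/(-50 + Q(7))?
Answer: 2457330/3092050069 ≈ 0.00079473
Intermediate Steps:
K(v, b) = -12 + 6*b
c = 202/43 (c = (-105 - 97)/(-50 + 7) = -202/(-43) = -202*(-1/43) = 202/43 ≈ 4.6977)
m(q) = 606/43 (m(q) = 3*(202/43) = 606/43)
g = 3092050069/2457330 (g = (((-12 + 6*(-106)) + 10284) + 8117)/(606/43) - 11392/8110 = (((-12 - 636) + 10284) + 8117)*(43/606) - 11392*1/8110 = ((-648 + 10284) + 8117)*(43/606) - 5696/4055 = (9636 + 8117)*(43/606) - 5696/4055 = 17753*(43/606) - 5696/4055 = 763379/606 - 5696/4055 = 3092050069/2457330 ≈ 1258.3)
1/g = 1/(3092050069/2457330) = 2457330/3092050069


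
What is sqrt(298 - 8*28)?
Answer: sqrt(74) ≈ 8.6023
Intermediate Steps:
sqrt(298 - 8*28) = sqrt(298 - 224) = sqrt(74)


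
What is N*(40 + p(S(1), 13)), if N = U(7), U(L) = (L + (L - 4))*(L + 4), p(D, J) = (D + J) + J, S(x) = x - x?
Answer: 7260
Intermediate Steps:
S(x) = 0
p(D, J) = D + 2*J
U(L) = (-4 + 2*L)*(4 + L) (U(L) = (L + (-4 + L))*(4 + L) = (-4 + 2*L)*(4 + L))
N = 110 (N = -16 + 2*7² + 4*7 = -16 + 2*49 + 28 = -16 + 98 + 28 = 110)
N*(40 + p(S(1), 13)) = 110*(40 + (0 + 2*13)) = 110*(40 + (0 + 26)) = 110*(40 + 26) = 110*66 = 7260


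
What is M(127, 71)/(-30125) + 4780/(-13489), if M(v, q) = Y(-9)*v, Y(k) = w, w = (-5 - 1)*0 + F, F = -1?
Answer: -142284397/406356125 ≈ -0.35015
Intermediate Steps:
w = -1 (w = (-5 - 1)*0 - 1 = -6*0 - 1 = 0 - 1 = -1)
Y(k) = -1
M(v, q) = -v
M(127, 71)/(-30125) + 4780/(-13489) = -1*127/(-30125) + 4780/(-13489) = -127*(-1/30125) + 4780*(-1/13489) = 127/30125 - 4780/13489 = -142284397/406356125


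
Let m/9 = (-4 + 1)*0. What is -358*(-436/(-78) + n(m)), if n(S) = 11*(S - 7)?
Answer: 997030/39 ≈ 25565.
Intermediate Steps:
m = 0 (m = 9*((-4 + 1)*0) = 9*(-3*0) = 9*0 = 0)
n(S) = -77 + 11*S (n(S) = 11*(-7 + S) = -77 + 11*S)
-358*(-436/(-78) + n(m)) = -358*(-436/(-78) + (-77 + 11*0)) = -358*(-436*(-1/78) + (-77 + 0)) = -358*(218/39 - 77) = -358*(-2785/39) = 997030/39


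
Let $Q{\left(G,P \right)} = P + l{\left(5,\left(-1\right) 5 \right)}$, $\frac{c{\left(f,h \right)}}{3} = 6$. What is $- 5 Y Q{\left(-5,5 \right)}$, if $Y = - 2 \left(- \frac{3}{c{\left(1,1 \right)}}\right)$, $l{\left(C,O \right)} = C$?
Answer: $- \frac{50}{3} \approx -16.667$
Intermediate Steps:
$c{\left(f,h \right)} = 18$ ($c{\left(f,h \right)} = 3 \cdot 6 = 18$)
$Y = \frac{1}{3}$ ($Y = - 2 \left(- \frac{3}{18}\right) = - 2 \left(\left(-3\right) \frac{1}{18}\right) = \left(-2\right) \left(- \frac{1}{6}\right) = \frac{1}{3} \approx 0.33333$)
$Q{\left(G,P \right)} = 5 + P$ ($Q{\left(G,P \right)} = P + 5 = 5 + P$)
$- 5 Y Q{\left(-5,5 \right)} = \left(-5\right) \frac{1}{3} \left(5 + 5\right) = \left(- \frac{5}{3}\right) 10 = - \frac{50}{3}$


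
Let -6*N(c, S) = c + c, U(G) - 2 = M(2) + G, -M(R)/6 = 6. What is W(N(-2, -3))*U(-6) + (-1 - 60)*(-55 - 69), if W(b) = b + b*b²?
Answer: 203188/27 ≈ 7525.5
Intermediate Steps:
M(R) = -36 (M(R) = -6*6 = -36)
U(G) = -34 + G (U(G) = 2 + (-36 + G) = -34 + G)
N(c, S) = -c/3 (N(c, S) = -(c + c)/6 = -c/3)
W(b) = b + b³
W(N(-2, -3))*U(-6) + (-1 - 60)*(-55 - 69) = (-⅓*(-2) + (-⅓*(-2))³)*(-34 - 6) + (-1 - 60)*(-55 - 69) = (⅔ + (⅔)³)*(-40) - 61*(-124) = (⅔ + 8/27)*(-40) + 7564 = (26/27)*(-40) + 7564 = -1040/27 + 7564 = 203188/27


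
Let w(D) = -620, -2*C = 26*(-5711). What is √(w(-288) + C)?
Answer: √73623 ≈ 271.34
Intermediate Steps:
C = 74243 (C = -13*(-5711) = -½*(-148486) = 74243)
√(w(-288) + C) = √(-620 + 74243) = √73623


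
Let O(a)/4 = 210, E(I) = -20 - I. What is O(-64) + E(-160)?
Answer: 980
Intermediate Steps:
O(a) = 840 (O(a) = 4*210 = 840)
O(-64) + E(-160) = 840 + (-20 - 1*(-160)) = 840 + (-20 + 160) = 840 + 140 = 980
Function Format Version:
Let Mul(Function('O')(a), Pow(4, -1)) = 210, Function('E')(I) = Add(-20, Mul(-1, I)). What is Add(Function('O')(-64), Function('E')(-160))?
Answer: 980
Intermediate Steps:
Function('O')(a) = 840 (Function('O')(a) = Mul(4, 210) = 840)
Add(Function('O')(-64), Function('E')(-160)) = Add(840, Add(-20, Mul(-1, -160))) = Add(840, Add(-20, 160)) = Add(840, 140) = 980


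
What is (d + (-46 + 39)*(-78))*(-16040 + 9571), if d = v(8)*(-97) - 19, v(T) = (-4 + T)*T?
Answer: 16670613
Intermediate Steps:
v(T) = T*(-4 + T)
d = -3123 (d = (8*(-4 + 8))*(-97) - 19 = (8*4)*(-97) - 19 = 32*(-97) - 19 = -3104 - 19 = -3123)
(d + (-46 + 39)*(-78))*(-16040 + 9571) = (-3123 + (-46 + 39)*(-78))*(-16040 + 9571) = (-3123 - 7*(-78))*(-6469) = (-3123 + 546)*(-6469) = -2577*(-6469) = 16670613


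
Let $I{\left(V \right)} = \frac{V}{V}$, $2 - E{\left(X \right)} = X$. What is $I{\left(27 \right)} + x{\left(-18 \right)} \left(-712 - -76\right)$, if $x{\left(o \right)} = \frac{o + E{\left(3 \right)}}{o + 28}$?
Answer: $\frac{6047}{5} \approx 1209.4$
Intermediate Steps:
$E{\left(X \right)} = 2 - X$
$I{\left(V \right)} = 1$
$x{\left(o \right)} = \frac{-1 + o}{28 + o}$ ($x{\left(o \right)} = \frac{o + \left(2 - 3\right)}{o + 28} = \frac{o + \left(2 - 3\right)}{28 + o} = \frac{o - 1}{28 + o} = \frac{-1 + o}{28 + o}$)
$I{\left(27 \right)} + x{\left(-18 \right)} \left(-712 - -76\right) = 1 + \frac{-1 - 18}{28 - 18} \left(-712 - -76\right) = 1 + \frac{1}{10} \left(-19\right) \left(-712 + 76\right) = 1 + \frac{1}{10} \left(-19\right) \left(-636\right) = 1 - - \frac{6042}{5} = 1 + \frac{6042}{5} = \frac{6047}{5}$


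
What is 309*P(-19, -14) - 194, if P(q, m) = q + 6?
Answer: -4211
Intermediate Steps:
P(q, m) = 6 + q
309*P(-19, -14) - 194 = 309*(6 - 19) - 194 = 309*(-13) - 194 = -4017 - 194 = -4211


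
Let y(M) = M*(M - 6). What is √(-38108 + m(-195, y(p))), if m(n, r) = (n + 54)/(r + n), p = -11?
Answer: I*√609446/4 ≈ 195.17*I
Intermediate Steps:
y(M) = M*(-6 + M)
m(n, r) = (54 + n)/(n + r)
√(-38108 + m(-195, y(p))) = √(-38108 + (54 - 195)/(-195 - 11*(-6 - 11))) = √(-38108 - 141/(-195 - 11*(-17))) = √(-38108 - 141/(-195 + 187)) = √(-38108 - 141/(-8)) = √(-38108 - ⅛*(-141)) = √(-38108 + 141/8) = √(-304723/8) = I*√609446/4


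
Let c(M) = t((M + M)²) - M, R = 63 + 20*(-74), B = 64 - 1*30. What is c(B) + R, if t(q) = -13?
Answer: -1464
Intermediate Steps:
B = 34 (B = 64 - 30 = 34)
R = -1417 (R = 63 - 1480 = -1417)
c(M) = -13 - M
c(B) + R = (-13 - 1*34) - 1417 = (-13 - 34) - 1417 = -47 - 1417 = -1464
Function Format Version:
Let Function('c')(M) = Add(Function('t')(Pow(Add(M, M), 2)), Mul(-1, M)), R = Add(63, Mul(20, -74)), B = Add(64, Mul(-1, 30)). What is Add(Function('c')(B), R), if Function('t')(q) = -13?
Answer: -1464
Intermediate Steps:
B = 34 (B = Add(64, -30) = 34)
R = -1417 (R = Add(63, -1480) = -1417)
Function('c')(M) = Add(-13, Mul(-1, M))
Add(Function('c')(B), R) = Add(Add(-13, Mul(-1, 34)), -1417) = Add(Add(-13, -34), -1417) = Add(-47, -1417) = -1464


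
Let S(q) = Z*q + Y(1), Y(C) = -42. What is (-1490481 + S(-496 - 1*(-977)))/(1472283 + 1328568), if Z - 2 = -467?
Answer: -571396/933617 ≈ -0.61202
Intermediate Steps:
Z = -465 (Z = 2 - 467 = -465)
S(q) = -42 - 465*q (S(q) = -465*q - 42 = -42 - 465*q)
(-1490481 + S(-496 - 1*(-977)))/(1472283 + 1328568) = (-1490481 + (-42 - 465*(-496 - 1*(-977))))/(1472283 + 1328568) = (-1490481 + (-42 - 465*(-496 + 977)))/2800851 = (-1490481 + (-42 - 465*481))*(1/2800851) = (-1490481 + (-42 - 223665))*(1/2800851) = (-1490481 - 223707)*(1/2800851) = -1714188*1/2800851 = -571396/933617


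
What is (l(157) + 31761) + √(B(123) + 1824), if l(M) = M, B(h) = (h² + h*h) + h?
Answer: 31918 + √32205 ≈ 32097.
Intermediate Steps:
B(h) = h + 2*h² (B(h) = (h² + h²) + h = 2*h² + h = h + 2*h²)
(l(157) + 31761) + √(B(123) + 1824) = (157 + 31761) + √(123*(1 + 2*123) + 1824) = 31918 + √(123*(1 + 246) + 1824) = 31918 + √(123*247 + 1824) = 31918 + √(30381 + 1824) = 31918 + √32205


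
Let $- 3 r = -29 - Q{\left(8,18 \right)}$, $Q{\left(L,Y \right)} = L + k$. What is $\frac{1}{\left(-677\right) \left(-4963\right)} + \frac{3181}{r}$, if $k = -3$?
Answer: $\frac{32064012427}{114238334} \approx 280.68$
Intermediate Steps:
$Q{\left(L,Y \right)} = -3 + L$ ($Q{\left(L,Y \right)} = L - 3 = -3 + L$)
$r = \frac{34}{3}$ ($r = - \frac{-29 - \left(-3 + 8\right)}{3} = - \frac{-29 - 5}{3} = \left(- \frac{1}{3}\right) \left(-34\right) = \frac{34}{3} \approx 11.333$)
$\frac{1}{\left(-677\right) \left(-4963\right)} + \frac{3181}{r} = \frac{1}{\left(-677\right) \left(-4963\right)} + \frac{3181}{\frac{34}{3}} = \left(- \frac{1}{677}\right) \left(- \frac{1}{4963}\right) + 3181 \cdot \frac{3}{34} = \frac{1}{3359951} + \frac{9543}{34} = \frac{32064012427}{114238334}$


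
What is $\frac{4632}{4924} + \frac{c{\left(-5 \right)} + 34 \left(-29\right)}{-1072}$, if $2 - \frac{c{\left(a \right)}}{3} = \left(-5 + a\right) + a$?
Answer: $\frac{2392361}{1319632} \approx 1.8129$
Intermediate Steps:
$c{\left(a \right)} = 21 - 6 a$ ($c{\left(a \right)} = 6 - 3 \left(\left(-5 + a\right) + a\right) = 6 - 3 \left(-5 + 2 a\right) = 6 - \left(-15 + 6 a\right) = 21 - 6 a$)
$\frac{4632}{4924} + \frac{c{\left(-5 \right)} + 34 \left(-29\right)}{-1072} = \frac{4632}{4924} + \frac{\left(21 - -30\right) + 34 \left(-29\right)}{-1072} = 4632 \cdot \frac{1}{4924} + \left(\left(21 + 30\right) - 986\right) \left(- \frac{1}{1072}\right) = \frac{1158}{1231} + \left(51 - 986\right) \left(- \frac{1}{1072}\right) = \frac{1158}{1231} - - \frac{935}{1072} = \frac{1158}{1231} + \frac{935}{1072} = \frac{2392361}{1319632}$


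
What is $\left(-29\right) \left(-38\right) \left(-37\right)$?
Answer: $-40774$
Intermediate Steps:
$\left(-29\right) \left(-38\right) \left(-37\right) = 1102 \left(-37\right) = -40774$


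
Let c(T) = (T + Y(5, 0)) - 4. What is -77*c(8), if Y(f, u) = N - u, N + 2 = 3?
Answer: -385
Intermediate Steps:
N = 1 (N = -2 + 3 = 1)
Y(f, u) = 1 - u
c(T) = -3 + T (c(T) = (T + (1 - 1*0)) - 4 = (T + (1 + 0)) - 4 = (T + 1) - 4 = (1 + T) - 4 = -3 + T)
-77*c(8) = -77*(-3 + 8) = -77*5 = -385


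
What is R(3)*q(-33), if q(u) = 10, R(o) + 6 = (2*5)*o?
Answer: 240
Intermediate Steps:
R(o) = -6 + 10*o (R(o) = -6 + (2*5)*o = -6 + 10*o)
R(3)*q(-33) = (-6 + 10*3)*10 = (-6 + 30)*10 = 24*10 = 240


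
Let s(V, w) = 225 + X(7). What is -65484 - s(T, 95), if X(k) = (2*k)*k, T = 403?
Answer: -65807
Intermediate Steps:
X(k) = 2*k²
s(V, w) = 323 (s(V, w) = 225 + 2*7² = 225 + 2*49 = 225 + 98 = 323)
-65484 - s(T, 95) = -65484 - 1*323 = -65484 - 323 = -65807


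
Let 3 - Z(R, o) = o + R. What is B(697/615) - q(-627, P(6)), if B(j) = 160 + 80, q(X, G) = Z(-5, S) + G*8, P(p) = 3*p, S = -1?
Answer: 87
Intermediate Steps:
Z(R, o) = 3 - R - o (Z(R, o) = 3 - (o + R) = 3 - (R + o) = 3 + (-R - o) = 3 - R - o)
q(X, G) = 9 + 8*G (q(X, G) = (3 - 1*(-5) - 1*(-1)) + G*8 = (3 + 5 + 1) + 8*G = 9 + 8*G)
B(j) = 240
B(697/615) - q(-627, P(6)) = 240 - (9 + 8*(3*6)) = 240 - (9 + 8*18) = 240 - (9 + 144) = 240 - 1*153 = 240 - 153 = 87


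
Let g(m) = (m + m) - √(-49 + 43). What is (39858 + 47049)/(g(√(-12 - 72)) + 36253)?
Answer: 86907/(36253 - I*√6 + 4*I*√21) ≈ 2.3972 - 0.0010501*I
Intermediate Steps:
g(m) = 2*m - I*√6 (g(m) = 2*m - √(-6) = 2*m - I*√6)
(39858 + 47049)/(g(√(-12 - 72)) + 36253) = (39858 + 47049)/((2*√(-12 - 72) - I*√6) + 36253) = 86907/((2*√(-84) - I*√6) + 36253) = 86907/((2*(2*I*√21) - I*√6) + 36253) = 86907/((4*I*√21 - I*√6) + 36253) = 86907/((-I*√6 + 4*I*√21) + 36253) = 86907/(36253 - I*√6 + 4*I*√21)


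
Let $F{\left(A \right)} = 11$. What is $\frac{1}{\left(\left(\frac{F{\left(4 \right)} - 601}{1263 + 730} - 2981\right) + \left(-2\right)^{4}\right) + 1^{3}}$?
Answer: $- \frac{1993}{5907842} \approx -0.00033735$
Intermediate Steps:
$\frac{1}{\left(\left(\frac{F{\left(4 \right)} - 601}{1263 + 730} - 2981\right) + \left(-2\right)^{4}\right) + 1^{3}} = \frac{1}{\left(\left(\frac{11 - 601}{1263 + 730} - 2981\right) + \left(-2\right)^{4}\right) + 1^{3}} = \frac{1}{\left(\left(- \frac{590}{1993} - 2981\right) + 16\right) + 1} = \frac{1}{\left(- \frac{5941723}{1993} + 16\right) + 1} = \frac{1}{- \frac{5909835}{1993} + 1} = \frac{1}{- \frac{5907842}{1993}} = - \frac{1993}{5907842}$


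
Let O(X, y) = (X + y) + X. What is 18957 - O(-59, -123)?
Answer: 19198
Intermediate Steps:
O(X, y) = y + 2*X
18957 - O(-59, -123) = 18957 - (-123 + 2*(-59)) = 18957 - (-123 - 118) = 18957 - 1*(-241) = 18957 + 241 = 19198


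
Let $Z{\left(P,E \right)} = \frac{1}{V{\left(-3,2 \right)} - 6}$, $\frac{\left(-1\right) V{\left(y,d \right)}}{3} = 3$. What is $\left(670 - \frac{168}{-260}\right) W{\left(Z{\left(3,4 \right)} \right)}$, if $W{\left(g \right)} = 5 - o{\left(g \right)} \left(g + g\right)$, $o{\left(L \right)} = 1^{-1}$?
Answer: $\frac{3356584}{975} \approx 3442.6$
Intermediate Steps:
$o{\left(L \right)} = 1$
$V{\left(y,d \right)} = -9$ ($V{\left(y,d \right)} = \left(-3\right) 3 = -9$)
$Z{\left(P,E \right)} = - \frac{1}{15}$ ($Z{\left(P,E \right)} = \frac{1}{-9 - 6} = \frac{1}{-15} = - \frac{1}{15}$)
$W{\left(g \right)} = 5 - 2 g$ ($W{\left(g \right)} = 5 - 1 \left(g + g\right) = 5 - 1 \cdot 2 g = 5 - 2 g$)
$\left(670 - \frac{168}{-260}\right) W{\left(Z{\left(3,4 \right)} \right)} = \left(670 - \frac{168}{-260}\right) \left(5 - - \frac{2}{15}\right) = \left(670 - - \frac{42}{65}\right) \left(5 + \frac{2}{15}\right) = \left(670 + \frac{42}{65}\right) \frac{77}{15} = \frac{43592}{65} \cdot \frac{77}{15} = \frac{3356584}{975}$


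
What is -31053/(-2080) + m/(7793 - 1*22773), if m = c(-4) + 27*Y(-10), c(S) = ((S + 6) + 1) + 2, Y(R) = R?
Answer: 23286257/1557920 ≈ 14.947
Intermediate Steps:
c(S) = 9 + S (c(S) = ((6 + S) + 1) + 2 = (7 + S) + 2 = 9 + S)
m = -265 (m = (9 - 4) + 27*(-10) = 5 - 270 = -265)
-31053/(-2080) + m/(7793 - 1*22773) = -31053/(-2080) - 265/(7793 - 1*22773) = -31053*(-1/2080) - 265/(7793 - 22773) = 31053/2080 - 265/(-14980) = 31053/2080 - 265*(-1/14980) = 31053/2080 + 53/2996 = 23286257/1557920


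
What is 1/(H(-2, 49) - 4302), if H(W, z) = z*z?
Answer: -1/1901 ≈ -0.00052604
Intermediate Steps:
H(W, z) = z²
1/(H(-2, 49) - 4302) = 1/(49² - 4302) = 1/(2401 - 4302) = 1/(-1901) = -1/1901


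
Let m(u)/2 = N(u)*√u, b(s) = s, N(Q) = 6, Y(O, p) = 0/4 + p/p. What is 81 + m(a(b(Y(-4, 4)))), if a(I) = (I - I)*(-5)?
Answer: 81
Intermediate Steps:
Y(O, p) = 1 (Y(O, p) = 0*(¼) + 1 = 0 + 1 = 1)
a(I) = 0 (a(I) = 0*(-5) = 0)
m(u) = 12*√u (m(u) = 2*(6*√u) = 12*√u)
81 + m(a(b(Y(-4, 4)))) = 81 + 12*√0 = 81 + 12*0 = 81 + 0 = 81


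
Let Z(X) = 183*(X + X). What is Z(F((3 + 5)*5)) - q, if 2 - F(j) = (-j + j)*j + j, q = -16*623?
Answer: -3940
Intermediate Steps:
q = -9968
F(j) = 2 - j (F(j) = 2 - ((-j + j)*j + j) = 2 - (0*j + j) = 2 - (0 + j) = 2 - j)
Z(X) = 366*X (Z(X) = 183*(2*X) = 366*X)
Z(F((3 + 5)*5)) - q = 366*(2 - (3 + 5)*5) - 1*(-9968) = 366*(2 - 8*5) + 9968 = 366*(2 - 1*40) + 9968 = 366*(2 - 40) + 9968 = 366*(-38) + 9968 = -13908 + 9968 = -3940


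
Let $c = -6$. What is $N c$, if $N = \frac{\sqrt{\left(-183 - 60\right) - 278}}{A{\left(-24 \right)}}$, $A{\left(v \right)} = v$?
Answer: $\frac{i \sqrt{521}}{4} \approx 5.7064 i$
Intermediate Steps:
$N = - \frac{i \sqrt{521}}{24}$ ($N = \frac{\sqrt{\left(-183 - 60\right) - 278}}{-24} = \sqrt{-243 - 278} \left(- \frac{1}{24}\right) = \sqrt{-521} \left(- \frac{1}{24}\right) = i \sqrt{521} \left(- \frac{1}{24}\right) = - \frac{i \sqrt{521}}{24} \approx - 0.95106 i$)
$N c = - \frac{i \sqrt{521}}{24} \left(-6\right) = \frac{i \sqrt{521}}{4}$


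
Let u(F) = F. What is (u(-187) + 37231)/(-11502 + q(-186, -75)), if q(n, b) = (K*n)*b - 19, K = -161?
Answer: -37044/2257471 ≈ -0.016410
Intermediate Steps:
q(n, b) = -19 - 161*b*n (q(n, b) = (-161*n)*b - 19 = -161*b*n - 19 = -19 - 161*b*n)
(u(-187) + 37231)/(-11502 + q(-186, -75)) = (-187 + 37231)/(-11502 + (-19 - 161*(-75)*(-186))) = 37044/(-11502 + (-19 - 2245950)) = 37044/(-11502 - 2245969) = 37044/(-2257471) = 37044*(-1/2257471) = -37044/2257471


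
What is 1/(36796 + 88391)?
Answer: 1/125187 ≈ 7.9881e-6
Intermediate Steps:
1/(36796 + 88391) = 1/125187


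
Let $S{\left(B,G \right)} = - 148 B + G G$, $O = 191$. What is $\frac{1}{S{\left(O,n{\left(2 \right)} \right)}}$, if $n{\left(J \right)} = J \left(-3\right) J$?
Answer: $- \frac{1}{28124} \approx -3.5557 \cdot 10^{-5}$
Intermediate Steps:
$n{\left(J \right)} = - 3 J^{2}$ ($n{\left(J \right)} = - 3 J J = - 3 J^{2}$)
$S{\left(B,G \right)} = G^{2} - 148 B$ ($S{\left(B,G \right)} = - 148 B + G^{2} = G^{2} - 148 B$)
$\frac{1}{S{\left(O,n{\left(2 \right)} \right)}} = \frac{1}{\left(- 3 \cdot 2^{2}\right)^{2} - 28268} = \frac{1}{\left(\left(-3\right) 4\right)^{2} - 28268} = \frac{1}{\left(-12\right)^{2} - 28268} = \frac{1}{144 - 28268} = \frac{1}{-28124} = - \frac{1}{28124}$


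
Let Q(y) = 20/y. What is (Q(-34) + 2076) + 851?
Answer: 49749/17 ≈ 2926.4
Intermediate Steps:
(Q(-34) + 2076) + 851 = (20/(-34) + 2076) + 851 = (20*(-1/34) + 2076) + 851 = (-10/17 + 2076) + 851 = 35282/17 + 851 = 49749/17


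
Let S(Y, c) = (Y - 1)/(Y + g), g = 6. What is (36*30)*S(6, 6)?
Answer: 450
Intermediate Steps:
S(Y, c) = (-1 + Y)/(6 + Y) (S(Y, c) = (Y - 1)/(Y + 6) = (-1 + Y)/(6 + Y))
(36*30)*S(6, 6) = (36*30)*((-1 + 6)/(6 + 6)) = 1080*(5/12) = 450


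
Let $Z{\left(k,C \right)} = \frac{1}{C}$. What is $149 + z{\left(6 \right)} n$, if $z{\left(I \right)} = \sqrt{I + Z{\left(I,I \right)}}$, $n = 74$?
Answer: $149 + \frac{37 \sqrt{222}}{3} \approx 332.76$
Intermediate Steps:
$z{\left(I \right)} = \sqrt{I + \frac{1}{I}}$
$149 + z{\left(6 \right)} n = 149 + \sqrt{6 + \frac{1}{6}} \cdot 74 = 149 + \sqrt{\frac{37}{6}} \cdot 74 = 149 + \frac{\sqrt{222}}{6} \cdot 74 = 149 + \frac{37 \sqrt{222}}{3}$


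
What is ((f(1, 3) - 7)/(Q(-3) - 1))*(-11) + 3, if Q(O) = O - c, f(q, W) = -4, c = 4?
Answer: -97/8 ≈ -12.125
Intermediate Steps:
Q(O) = -4 + O (Q(O) = O - 1*4 = O - 4 = -4 + O)
((f(1, 3) - 7)/(Q(-3) - 1))*(-11) + 3 = ((-4 - 7)/((-4 - 3) - 1))*(-11) + 3 = -11/(-7 - 1)*(-11) + 3 = -11/(-8)*(-11) + 3 = -11*(-⅛)*(-11) + 3 = (11/8)*(-11) + 3 = -121/8 + 3 = -97/8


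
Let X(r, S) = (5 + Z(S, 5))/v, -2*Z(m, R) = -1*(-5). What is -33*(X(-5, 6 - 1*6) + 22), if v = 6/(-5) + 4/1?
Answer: -21153/28 ≈ -755.46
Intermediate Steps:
Z(m, R) = -5/2 (Z(m, R) = -(-1)*(-5)/2 = -½*5 = -5/2)
v = 14/5 (v = 6*(-⅕) + 4*1 = -6/5 + 4 = 14/5 ≈ 2.8000)
X(r, S) = 25/28 (X(r, S) = (5 - 5/2)/(14/5) = (5/2)*(5/14) = 25/28)
-33*(X(-5, 6 - 1*6) + 22) = -33*(25/28 + 22) = -33*641/28 = -21153/28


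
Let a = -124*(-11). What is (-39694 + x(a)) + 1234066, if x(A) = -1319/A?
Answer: 1629122089/1364 ≈ 1.1944e+6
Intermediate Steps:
a = 1364
(-39694 + x(a)) + 1234066 = (-39694 - 1319/1364) + 1234066 = -54143935/1364 + 1234066 = 1629122089/1364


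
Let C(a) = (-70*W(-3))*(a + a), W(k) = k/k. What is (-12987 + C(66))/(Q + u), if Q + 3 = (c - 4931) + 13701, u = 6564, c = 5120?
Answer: -7409/6817 ≈ -1.0868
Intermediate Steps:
W(k) = 1
Q = 13887 (Q = -3 + ((5120 - 4931) + 13701) = -3 + (189 + 13701) = -3 + 13890 = 13887)
C(a) = -140*a (C(a) = (-70*1)*(a + a) = -140*a)
(-12987 + C(66))/(Q + u) = (-12987 - 140*66)/(13887 + 6564) = (-12987 - 9240)/20451 = -22227*1/20451 = -7409/6817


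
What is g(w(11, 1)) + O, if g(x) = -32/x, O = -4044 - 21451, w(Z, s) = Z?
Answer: -280477/11 ≈ -25498.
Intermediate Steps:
O = -25495
g(w(11, 1)) + O = -32/11 - 25495 = -280477/11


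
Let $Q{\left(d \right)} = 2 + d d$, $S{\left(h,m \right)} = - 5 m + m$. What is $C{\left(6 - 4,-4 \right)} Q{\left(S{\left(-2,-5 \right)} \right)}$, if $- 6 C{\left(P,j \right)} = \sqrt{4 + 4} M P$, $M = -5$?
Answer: $1340 \sqrt{2} \approx 1895.0$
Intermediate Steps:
$S{\left(h,m \right)} = - 4 m$
$C{\left(P,j \right)} = \frac{5 P \sqrt{2}}{3}$ ($C{\left(P,j \right)} = - \frac{\sqrt{4 + 4} \left(-5\right) P}{6} = - \frac{\sqrt{8} \left(-5\right) P}{6} = - \frac{2 \sqrt{2} \left(-5\right) P}{6} = - \frac{- 10 \sqrt{2} P}{6} = - \frac{\left(-10\right) P \sqrt{2}}{6} = \frac{5 P \sqrt{2}}{3}$)
$Q{\left(d \right)} = 2 + d^{2}$
$C{\left(6 - 4,-4 \right)} Q{\left(S{\left(-2,-5 \right)} \right)} = \frac{5 \left(6 - 4\right) \sqrt{2}}{3} \left(2 + \left(\left(-4\right) \left(-5\right)\right)^{2}\right) = \frac{5}{3} \cdot 2 \sqrt{2} \left(2 + 20^{2}\right) = \frac{10 \sqrt{2}}{3} \left(2 + 400\right) = \frac{10 \sqrt{2}}{3} \cdot 402 = 1340 \sqrt{2}$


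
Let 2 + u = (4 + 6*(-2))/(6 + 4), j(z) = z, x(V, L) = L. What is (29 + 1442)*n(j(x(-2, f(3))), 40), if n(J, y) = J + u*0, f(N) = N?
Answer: 4413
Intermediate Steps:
u = -14/5 (u = -2 + (4 + 6*(-2))/(6 + 4) = -2 + (4 - 12)/10 = -2 - 8*1/10 = -2 - 4/5 = -14/5 ≈ -2.8000)
n(J, y) = J (n(J, y) = J - 14/5*0 = J + 0 = J)
(29 + 1442)*n(j(x(-2, f(3))), 40) = (29 + 1442)*3 = 1471*3 = 4413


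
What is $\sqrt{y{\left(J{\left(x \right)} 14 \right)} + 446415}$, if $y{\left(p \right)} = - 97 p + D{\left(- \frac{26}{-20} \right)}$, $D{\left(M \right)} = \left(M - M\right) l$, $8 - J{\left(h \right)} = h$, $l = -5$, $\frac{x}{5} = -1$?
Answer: $\sqrt{428761} \approx 654.8$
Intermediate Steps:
$x = -5$ ($x = 5 \left(-1\right) = -5$)
$J{\left(h \right)} = 8 - h$
$D{\left(M \right)} = 0$ ($D{\left(M \right)} = \left(M - M\right) \left(-5\right) = 0 \left(-5\right) = 0$)
$y{\left(p \right)} = - 97 p$ ($y{\left(p \right)} = - 97 p + 0 = - 97 p$)
$\sqrt{y{\left(J{\left(x \right)} 14 \right)} + 446415} = \sqrt{- 97 \left(8 - -5\right) 14 + 446415} = \sqrt{- 97 \left(8 + 5\right) 14 + 446415} = \sqrt{- 97 \cdot 13 \cdot 14 + 446415} = \sqrt{\left(-97\right) 182 + 446415} = \sqrt{-17654 + 446415} = \sqrt{428761}$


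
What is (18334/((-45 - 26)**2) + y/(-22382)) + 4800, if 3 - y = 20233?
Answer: 271042554309/56413831 ≈ 4804.5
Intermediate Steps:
y = -20230 (y = 3 - 1*20233 = 3 - 20233 = -20230)
(18334/((-45 - 26)**2) + y/(-22382)) + 4800 = (18334/((-45 - 26)**2) - 20230/(-22382)) + 4800 = (18334/((-71)**2) - 20230*(-1/22382)) + 4800 = (18334/5041 + 10115/11191) + 4800 = 256165509/56413831 + 4800 = 271042554309/56413831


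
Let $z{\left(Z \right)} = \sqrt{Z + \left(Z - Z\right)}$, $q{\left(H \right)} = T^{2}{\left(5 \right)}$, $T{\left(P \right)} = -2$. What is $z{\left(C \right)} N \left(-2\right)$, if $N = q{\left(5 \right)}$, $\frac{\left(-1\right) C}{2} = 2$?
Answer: $- 16 i \approx - 16.0 i$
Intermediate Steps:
$C = -4$ ($C = \left(-2\right) 2 = -4$)
$q{\left(H \right)} = 4$ ($q{\left(H \right)} = \left(-2\right)^{2} = 4$)
$z{\left(Z \right)} = \sqrt{Z}$ ($z{\left(Z \right)} = \sqrt{Z + 0} = \sqrt{Z}$)
$N = 4$
$z{\left(C \right)} N \left(-2\right) = \sqrt{-4} \cdot 4 \left(-2\right) = 2 i 4 \left(-2\right) = 8 i \left(-2\right) = - 16 i$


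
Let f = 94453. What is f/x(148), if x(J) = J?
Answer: 94453/148 ≈ 638.20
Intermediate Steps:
f/x(148) = 94453/148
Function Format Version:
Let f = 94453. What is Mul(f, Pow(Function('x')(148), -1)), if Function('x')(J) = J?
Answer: Rational(94453, 148) ≈ 638.20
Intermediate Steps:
Mul(f, Pow(Function('x')(148), -1)) = Mul(94453, Pow(148, -1)) = Mul(94453, Rational(1, 148)) = Rational(94453, 148)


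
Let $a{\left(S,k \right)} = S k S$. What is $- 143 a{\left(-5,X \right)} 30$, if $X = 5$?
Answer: $-536250$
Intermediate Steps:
$a{\left(S,k \right)} = k S^{2}$
$- 143 a{\left(-5,X \right)} 30 = - 143 \cdot 5 \left(-5\right)^{2} \cdot 30 = - 143 \cdot 5 \cdot 25 \cdot 30 = \left(-143\right) 125 \cdot 30 = \left(-17875\right) 30 = -536250$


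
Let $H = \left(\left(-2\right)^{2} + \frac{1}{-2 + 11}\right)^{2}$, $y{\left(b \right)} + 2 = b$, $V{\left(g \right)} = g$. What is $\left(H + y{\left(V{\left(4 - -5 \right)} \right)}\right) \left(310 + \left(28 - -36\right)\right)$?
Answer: $\frac{724064}{81} \approx 8939.1$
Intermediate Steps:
$y{\left(b \right)} = -2 + b$
$H = \frac{1369}{81}$ ($H = \left(4 + \frac{1}{9}\right)^{2} = \left(\frac{37}{9}\right)^{2} = \frac{1369}{81} \approx 16.901$)
$\left(H + y{\left(V{\left(4 - -5 \right)} \right)}\right) \left(310 + \left(28 - -36\right)\right) = \left(\frac{1369}{81} + \left(-2 + \left(4 - -5\right)\right)\right) \left(310 + \left(28 - -36\right)\right) = \left(\frac{1369}{81} + \left(-2 + \left(4 + 5\right)\right)\right) \left(310 + \left(28 + 36\right)\right) = \left(\frac{1369}{81} + \left(-2 + 9\right)\right) \left(310 + 64\right) = \left(\frac{1369}{81} + 7\right) 374 = \frac{1936}{81} \cdot 374 = \frac{724064}{81}$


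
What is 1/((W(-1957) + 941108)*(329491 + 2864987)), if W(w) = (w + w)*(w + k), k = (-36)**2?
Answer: 1/11270955337236 ≈ 8.8724e-14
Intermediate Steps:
k = 1296
W(w) = 2*w*(1296 + w) (W(w) = (w + w)*(w + 1296) = (2*w)*(1296 + w) = 2*w*(1296 + w))
1/((W(-1957) + 941108)*(329491 + 2864987)) = 1/((2*(-1957)*(1296 - 1957) + 941108)*(329491 + 2864987)) = 1/((2*(-1957)*(-661) + 941108)*3194478) = 1/((2587154 + 941108)*3194478) = 1/(3528262*3194478) = 1/11270955337236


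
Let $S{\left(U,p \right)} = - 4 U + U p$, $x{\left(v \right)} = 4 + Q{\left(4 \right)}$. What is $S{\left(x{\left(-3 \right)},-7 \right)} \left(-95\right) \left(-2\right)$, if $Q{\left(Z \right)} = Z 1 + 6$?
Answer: $-29260$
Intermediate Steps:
$Q{\left(Z \right)} = 6 + Z$ ($Q{\left(Z \right)} = Z + 6 = 6 + Z$)
$x{\left(v \right)} = 14$ ($x{\left(v \right)} = 4 + \left(6 + 4\right) = 4 + 10 = 14$)
$S{\left(x{\left(-3 \right)},-7 \right)} \left(-95\right) \left(-2\right) = 14 \left(-4 - 7\right) \left(-95\right) \left(-2\right) = 14 \left(-11\right) \left(-95\right) \left(-2\right) = \left(-154\right) \left(-95\right) \left(-2\right) = 14630 \left(-2\right) = -29260$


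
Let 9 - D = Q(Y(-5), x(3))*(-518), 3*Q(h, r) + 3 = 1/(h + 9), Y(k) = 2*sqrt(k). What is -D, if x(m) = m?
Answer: 49855/101 + 1036*I*sqrt(5)/303 ≈ 493.61 + 7.6454*I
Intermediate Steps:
Q(h, r) = -1 + 1/(3*(9 + h)) (Q(h, r) = -1 + 1/(3*(h + 9)) = -1 + 1/(3*(9 + h)))
D = 9 + 518*(-26/3 - 2*I*sqrt(5))/(9 + 2*I*sqrt(5)) (D = 9 - (-26/3 - 2*sqrt(-5))/(9 + 2*sqrt(-5))*(-518) = 9 - (-26/3 - 2*I*sqrt(5))/(9 + 2*(I*sqrt(5)))*(-518) = 9 - (-26/3 - 2*I*sqrt(5))/(9 + 2*I*sqrt(5))*(-518) = 9 - (-518)*(-26/3 - 2*I*sqrt(5))/(9 + 2*I*sqrt(5)) = 9 + 518*(-26/3 - 2*I*sqrt(5))/(9 + 2*I*sqrt(5)) ≈ -493.61 - 7.6454*I)
-D = -(-3054*sqrt(5) + 13225*I)/(3*(-9*I + 2*sqrt(5)))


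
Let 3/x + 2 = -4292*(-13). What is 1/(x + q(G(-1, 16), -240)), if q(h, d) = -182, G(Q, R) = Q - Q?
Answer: -18598/3384835 ≈ -0.0054945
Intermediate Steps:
G(Q, R) = 0
x = 1/18598 (x = 3/(-2 - 4292*(-13)) = 3/(-2 + 55796) = 3/55794 = 3*(1/55794) = 1/18598 ≈ 5.3769e-5)
1/(x + q(G(-1, 16), -240)) = 1/(1/18598 - 182) = 1/(-3384835/18598) = -18598/3384835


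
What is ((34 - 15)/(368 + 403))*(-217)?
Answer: -4123/771 ≈ -5.3476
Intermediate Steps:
((34 - 15)/(368 + 403))*(-217) = (19/771)*(-217) = -4123/771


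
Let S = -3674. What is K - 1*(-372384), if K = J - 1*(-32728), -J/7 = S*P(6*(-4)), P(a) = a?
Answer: -212120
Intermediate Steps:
J = -617232 (J = -(-25718)*6*(-4) = -(-25718)*(-24) = -7*88176 = -617232)
K = -584504 (K = -617232 - 1*(-32728) = -617232 + 32728 = -584504)
K - 1*(-372384) = -584504 - 1*(-372384) = -584504 + 372384 = -212120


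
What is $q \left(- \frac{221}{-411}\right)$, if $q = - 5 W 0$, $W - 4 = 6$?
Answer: $0$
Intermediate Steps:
$W = 10$ ($W = 4 + 6 = 10$)
$q = 0$ ($q = \left(-5\right) 10 \cdot 0 = \left(-50\right) 0 = 0$)
$q \left(- \frac{221}{-411}\right) = 0 \left(- \frac{221}{-411}\right) = 0 \left(\left(-221\right) \left(- \frac{1}{411}\right)\right) = 0 \cdot \frac{221}{411} = 0$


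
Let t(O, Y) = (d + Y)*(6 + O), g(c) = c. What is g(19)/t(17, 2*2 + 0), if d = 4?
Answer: 19/184 ≈ 0.10326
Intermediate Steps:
t(O, Y) = (4 + Y)*(6 + O)
g(19)/t(17, 2*2 + 0) = 19/(24 + 4*17 + 6*(2*2 + 0) + 17*(2*2 + 0)) = 19/(24 + 68 + 6*(4 + 0) + 17*(4 + 0)) = 19/(24 + 68 + 6*4 + 17*4) = 19/(24 + 68 + 24 + 68) = 19/184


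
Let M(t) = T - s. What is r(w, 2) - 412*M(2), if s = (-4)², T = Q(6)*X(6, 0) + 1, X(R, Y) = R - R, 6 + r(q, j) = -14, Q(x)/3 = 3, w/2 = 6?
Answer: 6160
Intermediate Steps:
w = 12 (w = 2*6 = 12)
Q(x) = 9 (Q(x) = 3*3 = 9)
r(q, j) = -20 (r(q, j) = -6 - 14 = -20)
X(R, Y) = 0
T = 1 (T = 9*0 + 1 = 0 + 1 = 1)
s = 16
M(t) = -15 (M(t) = 1 - 1*16 = 1 - 16 = -15)
r(w, 2) - 412*M(2) = -20 - 412*(-15) = -20 + 6180 = 6160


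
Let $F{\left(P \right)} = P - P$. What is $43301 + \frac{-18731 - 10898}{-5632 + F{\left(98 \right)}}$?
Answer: $\frac{243900861}{5632} \approx 43306.0$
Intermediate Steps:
$F{\left(P \right)} = 0$
$43301 + \frac{-18731 - 10898}{-5632 + F{\left(98 \right)}} = 43301 + \frac{-18731 - 10898}{-5632 + 0} = 43301 - \frac{29629}{-5632} = 43301 - - \frac{29629}{5632} = 43301 + \frac{29629}{5632} = \frac{243900861}{5632}$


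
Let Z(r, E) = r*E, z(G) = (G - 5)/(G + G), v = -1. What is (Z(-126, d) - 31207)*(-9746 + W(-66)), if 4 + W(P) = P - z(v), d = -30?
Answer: 269305713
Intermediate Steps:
z(G) = (-5 + G)/(2*G) (z(G) = (-5 + G)/((2*G)) = (-5 + G)*(1/(2*G)) = (-5 + G)/(2*G))
Z(r, E) = E*r
W(P) = -7 + P (W(P) = -4 + (P - (-5 - 1)/(2*(-1))) = -4 + (P - (-1)*(-6)/2) = -4 + (P - 1*3) = -4 + (P - 3) = -4 + (-3 + P) = -7 + P)
(Z(-126, d) - 31207)*(-9746 + W(-66)) = (-30*(-126) - 31207)*(-9746 + (-7 - 66)) = (3780 - 31207)*(-9746 - 73) = -27427*(-9819) = 269305713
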